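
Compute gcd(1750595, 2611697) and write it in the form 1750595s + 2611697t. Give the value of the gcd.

Repeated division:
2611697 = 1×1750595 + 861102
1750595 = 2×861102 + 28391
861102 = 30×28391 + 9372
28391 = 3×9372 + 275
9372 = 34×275 + 22
275 = 12×22 + 11
22 = 2×11 + 0
gcd(1750595, 2611697) = 11.
Back-substituting:
11 = 275 − 12·22
11 = −12·9372 + 409·275
11 = 409·28391 − 1239·9372
11 = −1239·861102 + 37579·28391
11 = 37579·1750595 − 76397·861102
11 = −76397·2611697 + 113976·1750595
So 11 = (-76397)·2611697 + (113976)·1750595.

11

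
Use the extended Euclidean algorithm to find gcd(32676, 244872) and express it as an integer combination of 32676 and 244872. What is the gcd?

Repeated division:
244872 = 7×32676 + 16140
32676 = 2×16140 + 396
16140 = 40×396 + 300
396 = 1×300 + 96
300 = 3×96 + 12
96 = 8×12 + 0
gcd(32676, 244872) = 12.
Back-substituting:
12 = 300 − 3·96
12 = −3·396 + 4·300
12 = 4·16140 − 163·396
12 = −163·32676 + 330·16140
12 = 330·244872 − 2473·32676
So 12 = (330)·244872 + (-2473)·32676.

12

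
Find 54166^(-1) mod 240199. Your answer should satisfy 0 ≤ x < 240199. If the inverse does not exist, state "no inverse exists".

180657

Extended Euclidean algorithm:
240199 = 4×54166 + 23535
54166 = 2×23535 + 7096
23535 = 3×7096 + 2247
7096 = 3×2247 + 355
2247 = 6×355 + 117
355 = 3×117 + 4
117 = 29×4 + 1
4 = 4×1 + 0
Since gcd(54166, 240199) = 1, back-substitute to write 1 as a combination:
1 = 117 − 29·4
1 = −29·355 + 88·117
1 = 88·2247 − 557·355
1 = −557·7096 + 1759·2247
1 = 1759·23535 − 5834·7096
1 = −5834·54166 + 13427·23535
1 = 13427·240199 − 59542·54166
So 54166·(-59542) ≡ 1 (mod 240199), and -59542 ≡ 180657 (mod 240199).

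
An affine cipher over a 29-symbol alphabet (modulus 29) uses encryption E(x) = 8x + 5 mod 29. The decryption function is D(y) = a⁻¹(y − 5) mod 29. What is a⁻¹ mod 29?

gcd(29, 8) by repeated division:
29 = 3×8 + 5
8 = 1×5 + 3
5 = 1×3 + 2
3 = 1×2 + 1
2 = 2×1 + 0
Since gcd(8, 29) = 1, back-substitute to write 1 as a combination:
1 = 3 − 2
1 = −5 + 2·3
1 = 2·8 − 3·5
1 = −3·29 + 11·8
So 8·11 ≡ 1 (mod 29).

11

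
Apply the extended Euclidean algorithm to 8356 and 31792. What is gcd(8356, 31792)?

Apply Euclid's algorithm to 31792 and 8356:
31792 = 3*8356 + 6724
8356 = 1*6724 + 1632
6724 = 4*1632 + 196
1632 = 8*196 + 64
196 = 3*64 + 4
64 = 16*4 + 0
gcd(8356, 31792) = 4.
Back-substituting:
4 = 196 − 3·64
4 = −3·1632 + 25·196
4 = 25·6724 − 103·1632
4 = −103·8356 + 128·6724
4 = 128·31792 − 487·8356
So 4 = (128)·31792 + (-487)·8356.

4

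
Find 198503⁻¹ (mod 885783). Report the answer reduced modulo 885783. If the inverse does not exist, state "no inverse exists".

Run Euclid on (885783, 198503):
885783 = 4×198503 + 91771
198503 = 2×91771 + 14961
91771 = 6×14961 + 2005
14961 = 7×2005 + 926
2005 = 2×926 + 153
926 = 6×153 + 8
153 = 19×8 + 1
8 = 8×1 + 0
Since gcd(198503, 885783) = 1, back-substitute to write 1 as a combination:
1 = 153 − 19·8
1 = −19·926 + 115·153
1 = 115·2005 − 249·926
1 = −249·14961 + 1858·2005
1 = 1858·91771 − 11397·14961
1 = −11397·198503 + 24652·91771
1 = 24652·885783 − 110005·198503
So 198503·(-110005) ≡ 1 (mod 885783), and -110005 ≡ 775778 (mod 885783).

775778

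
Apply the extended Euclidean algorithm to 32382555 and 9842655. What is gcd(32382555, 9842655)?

15

Apply Euclid's algorithm to 32382555 and 9842655:
32382555 = 3·9842655 + 2854590
9842655 = 3·2854590 + 1278885
2854590 = 2·1278885 + 296820
1278885 = 4·296820 + 91605
296820 = 3·91605 + 22005
91605 = 4·22005 + 3585
22005 = 6·3585 + 495
3585 = 7·495 + 120
495 = 4·120 + 15
120 = 8·15 + 0
gcd(32382555, 9842655) = 15.
Working backward:
15 = 495 − 4·120
15 = −4·3585 + 29·495
15 = 29·22005 − 178·3585
15 = −178·91605 + 741·22005
15 = 741·296820 − 2401·91605
15 = −2401·1278885 + 10345·296820
15 = 10345·2854590 − 23091·1278885
15 = −23091·9842655 + 79618·2854590
15 = 79618·32382555 − 261945·9842655
So 15 = (79618)·32382555 + (-261945)·9842655.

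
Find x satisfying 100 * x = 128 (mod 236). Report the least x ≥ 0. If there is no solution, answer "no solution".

First find gcd(100, 236):
236 = 2·100 + 36
100 = 2·36 + 28
36 = 1·28 + 8
28 = 3·8 + 4
8 = 2·4 + 0
gcd = 4 and 4 | 128, so solutions exist. Divide through by 4: 25x ≡ 32 (mod 59).
Now find 25⁻¹ mod 59:
59 = 2*25 + 9
25 = 2*9 + 7
9 = 1*7 + 2
7 = 3*2 + 1
2 = 2*1 + 0
Back-substitute:
1 = 7 − 3·2
1 = −3·9 + 4·7
1 = 4·25 − 11·9
1 = −11·59 + 26·25
So 25⁻¹ ≡ 26 (mod 59).
Then x ≡ 26·32 ≡ 6 (mod 59); the smallest non-negative solution is x = 6.

6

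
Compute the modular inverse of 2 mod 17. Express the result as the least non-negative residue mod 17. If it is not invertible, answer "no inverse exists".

Run Euclid on (17, 2):
17 = 8×2 + 1
2 = 2×1 + 0
Since gcd(2, 17) = 1, back-substitute to write 1 as a combination:
1 = 17 − 8·2
So 2·(-8) ≡ 1 (mod 17), and -8 ≡ 9 (mod 17).

9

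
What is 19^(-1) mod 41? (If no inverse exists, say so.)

13

Extended Euclidean algorithm:
41 = 2·19 + 3
19 = 6·3 + 1
3 = 3·1 + 0
Since gcd(19, 41) = 1, back-substitute to write 1 as a combination:
1 = 19 − 6·3
1 = −6·41 + 13·19
So 19·13 ≡ 1 (mod 41).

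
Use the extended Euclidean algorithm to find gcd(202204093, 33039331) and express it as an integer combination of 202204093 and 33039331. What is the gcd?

13

Apply Euclid's algorithm to 202204093 and 33039331:
202204093 = 6·33039331 + 3968107
33039331 = 8·3968107 + 1294475
3968107 = 3·1294475 + 84682
1294475 = 15·84682 + 24245
84682 = 3·24245 + 11947
24245 = 2·11947 + 351
11947 = 34·351 + 13
351 = 27·13 + 0
gcd(202204093, 33039331) = 13.
Working backward:
13 = 11947 − 34·351
13 = −34·24245 + 69·11947
13 = 69·84682 − 241·24245
13 = −241·1294475 + 3684·84682
13 = 3684·3968107 − 11293·1294475
13 = −11293·33039331 + 94028·3968107
13 = 94028·202204093 − 575461·33039331
So 13 = (94028)·202204093 + (-575461)·33039331.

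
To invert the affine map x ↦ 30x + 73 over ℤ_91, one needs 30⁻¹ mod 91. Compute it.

Run Euclid on (91, 30):
91 = 3*30 + 1
30 = 30*1 + 0
Since gcd(30, 91) = 1, back-substitute to write 1 as a combination:
1 = 91 − 3·30
So 30·(-3) ≡ 1 (mod 91), and -3 ≡ 88 (mod 91).

88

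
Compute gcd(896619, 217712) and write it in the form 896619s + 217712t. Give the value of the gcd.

Euclidean algorithm:
896619 = 4×217712 + 25771
217712 = 8×25771 + 11544
25771 = 2×11544 + 2683
11544 = 4×2683 + 812
2683 = 3×812 + 247
812 = 3×247 + 71
247 = 3×71 + 34
71 = 2×34 + 3
34 = 11×3 + 1
3 = 3×1 + 0
gcd(896619, 217712) = 1.
Working backward:
1 = 34 − 11·3
1 = −11·71 + 23·34
1 = 23·247 − 80·71
1 = −80·812 + 263·247
1 = 263·2683 − 869·812
1 = −869·11544 + 3739·2683
1 = 3739·25771 − 8347·11544
1 = −8347·217712 + 70515·25771
1 = 70515·896619 − 290407·217712
So 1 = (70515)·896619 + (-290407)·217712.

1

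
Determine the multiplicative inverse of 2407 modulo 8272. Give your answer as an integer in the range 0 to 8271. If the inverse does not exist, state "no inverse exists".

2007

Run Euclid on (8272, 2407):
8272 = 3×2407 + 1051
2407 = 2×1051 + 305
1051 = 3×305 + 136
305 = 2×136 + 33
136 = 4×33 + 4
33 = 8×4 + 1
4 = 4×1 + 0
Since gcd(2407, 8272) = 1, back-substitute to write 1 as a combination:
1 = 33 − 8·4
1 = −8·136 + 33·33
1 = 33·305 − 74·136
1 = −74·1051 + 255·305
1 = 255·2407 − 584·1051
1 = −584·8272 + 2007·2407
So 2407·2007 ≡ 1 (mod 8272).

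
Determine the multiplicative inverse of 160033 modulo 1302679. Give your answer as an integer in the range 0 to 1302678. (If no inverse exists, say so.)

1209809

Run Euclid on (1302679, 160033):
1302679 = 8*160033 + 22415
160033 = 7*22415 + 3128
22415 = 7*3128 + 519
3128 = 6*519 + 14
519 = 37*14 + 1
14 = 14*1 + 0
The gcd is 1. Working backward:
1 = 519 − 37·14
1 = −37·3128 + 223·519
1 = 223·22415 − 1598·3128
1 = −1598·160033 + 11409·22415
1 = 11409·1302679 − 92870·160033
So 160033·(-92870) ≡ 1 (mod 1302679), and -92870 ≡ 1209809 (mod 1302679).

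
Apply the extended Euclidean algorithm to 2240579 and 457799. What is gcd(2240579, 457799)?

1

Apply Euclid's algorithm to 2240579 and 457799:
2240579 = 4*457799 + 409383
457799 = 1*409383 + 48416
409383 = 8*48416 + 22055
48416 = 2*22055 + 4306
22055 = 5*4306 + 525
4306 = 8*525 + 106
525 = 4*106 + 101
106 = 1*101 + 5
101 = 20*5 + 1
5 = 5*1 + 0
gcd(2240579, 457799) = 1.
Express as a combination:
1 = 101 − 20·5
1 = −20·106 + 21·101
1 = 21·525 − 104·106
1 = −104·4306 + 853·525
1 = 853·22055 − 4369·4306
1 = −4369·48416 + 9591·22055
1 = 9591·409383 − 81097·48416
1 = −81097·457799 + 90688·409383
1 = 90688·2240579 − 443849·457799
So 1 = (90688)·2240579 + (-443849)·457799.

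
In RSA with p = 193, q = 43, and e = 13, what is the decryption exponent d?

φ(n) = (p−1)(q−1) = 192·42 = 8064.
Need d with 13·d ≡ 1 (mod 8064). Apply the extended Euclidean algorithm:
8064 = 620*13 + 4
13 = 3*4 + 1
4 = 4*1 + 0
Back-substitute:
1 = 13 − 3·4
1 = −3·8064 + 1861·13
So 13·1861 ≡ 1 (mod 8064), hence d = 1861.

1861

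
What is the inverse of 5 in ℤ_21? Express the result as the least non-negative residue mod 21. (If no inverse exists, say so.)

17

Apply the Euclidean algorithm to 21 and 5:
21 = 4·5 + 1
5 = 5·1 + 0
Since gcd(5, 21) = 1, back-substitute to write 1 as a combination:
1 = 21 − 4·5
Thus 5·(-4) ≡ 1 (mod 21); reducing, -4 mod 21 = 17.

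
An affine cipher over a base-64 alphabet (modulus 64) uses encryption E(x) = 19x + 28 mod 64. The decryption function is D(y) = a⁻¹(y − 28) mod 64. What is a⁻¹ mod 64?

Extended Euclidean algorithm:
64 = 3*19 + 7
19 = 2*7 + 5
7 = 1*5 + 2
5 = 2*2 + 1
2 = 2*1 + 0
gcd = 1, so the inverse exists. Back-substitute:
1 = 5 − 2·2
1 = −2·7 + 3·5
1 = 3·19 − 8·7
1 = −8·64 + 27·19
So 19·27 ≡ 1 (mod 64).

27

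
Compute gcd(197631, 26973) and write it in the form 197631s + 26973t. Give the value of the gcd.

Repeated division:
197631 = 7·26973 + 8820
26973 = 3·8820 + 513
8820 = 17·513 + 99
513 = 5·99 + 18
99 = 5·18 + 9
18 = 2·9 + 0
gcd(197631, 26973) = 9.
Express as a combination:
9 = 99 − 5·18
9 = −5·513 + 26·99
9 = 26·8820 − 447·513
9 = −447·26973 + 1367·8820
9 = 1367·197631 − 10016·26973
So 9 = (1367)·197631 + (-10016)·26973.

9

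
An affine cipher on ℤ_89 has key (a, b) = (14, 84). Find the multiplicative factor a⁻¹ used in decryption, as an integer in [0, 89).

Apply the Euclidean algorithm to 89 and 14:
89 = 6·14 + 5
14 = 2·5 + 4
5 = 1·4 + 1
4 = 4·1 + 0
The gcd is 1. Working backward:
1 = 5 − 4
1 = −14 + 3·5
1 = 3·89 − 19·14
Thus 14·(-19) ≡ 1 (mod 89); reducing, -19 mod 89 = 70.

70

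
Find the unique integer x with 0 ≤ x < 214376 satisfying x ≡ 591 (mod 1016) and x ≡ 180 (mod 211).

Write x = 591 + 1016·k. Then 1016·k ≡ 180 − 591 ≡ 11 (mod 211).
Need 1016⁻¹ mod 211. Extended Euclid on (211, 172):
211 = 1×172 + 39
172 = 4×39 + 16
39 = 2×16 + 7
16 = 2×7 + 2
7 = 3×2 + 1
2 = 2×1 + 0
Back-substitute:
1 = 7 − 3·2
1 = −3·16 + 7·7
1 = 7·39 − 17·16
1 = −17·172 + 75·39
1 = 75·211 − 92·172
1016⁻¹ ≡ 119 (mod 211), so k ≡ 119·11 ≡ 43 (mod 211).
x = 591 + 1016·43 = 44279.

44279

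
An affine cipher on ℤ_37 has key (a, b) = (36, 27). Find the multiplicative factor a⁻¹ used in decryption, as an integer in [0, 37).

gcd(37, 36) by repeated division:
37 = 1·36 + 1
36 = 36·1 + 0
Since gcd(36, 37) = 1, back-substitute to write 1 as a combination:
1 = 37 − 36
Thus 36·(-1) ≡ 1 (mod 37); reducing, -1 mod 37 = 36.

36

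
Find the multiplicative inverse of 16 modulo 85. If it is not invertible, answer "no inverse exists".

16

Apply the Euclidean algorithm to 85 and 16:
85 = 5·16 + 5
16 = 3·5 + 1
5 = 5·1 + 0
gcd = 1, so the inverse exists. Back-substitute:
1 = 16 − 3·5
1 = −3·85 + 16·16
So 16·16 ≡ 1 (mod 85).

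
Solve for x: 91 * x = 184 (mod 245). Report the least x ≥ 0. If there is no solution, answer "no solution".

gcd(91, 245):
245 = 2·91 + 63
91 = 1·63 + 28
63 = 2·28 + 7
28 = 4·7 + 0
gcd = 7, but 7 ∤ 184, so the congruence has no solution.

no solution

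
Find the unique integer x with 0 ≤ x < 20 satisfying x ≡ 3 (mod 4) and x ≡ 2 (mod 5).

Write x = 3 + 4·k. Then 4·k ≡ 2 − 3 ≡ 4 (mod 5).
Need 4⁻¹ mod 5. Extended Euclid on (5, 4):
5 = 1×4 + 1
4 = 4×1 + 0
Back-substitute:
1 = 5 − 4
4⁻¹ ≡ 4 (mod 5), so k ≡ 4·4 ≡ 1 (mod 5).
x = 3 + 4·1 = 7.

7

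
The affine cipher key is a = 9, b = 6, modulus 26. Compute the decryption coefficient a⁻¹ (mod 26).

Extended Euclidean algorithm:
26 = 2·9 + 8
9 = 1·8 + 1
8 = 8·1 + 0
Since gcd(9, 26) = 1, back-substitute to write 1 as a combination:
1 = 9 − 8
1 = −26 + 3·9
So 9·3 ≡ 1 (mod 26).

3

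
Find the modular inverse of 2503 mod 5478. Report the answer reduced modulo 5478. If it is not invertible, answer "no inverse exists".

gcd(5478, 2503) by repeated division:
5478 = 2×2503 + 472
2503 = 5×472 + 143
472 = 3×143 + 43
143 = 3×43 + 14
43 = 3×14 + 1
14 = 14×1 + 0
gcd = 1, so the inverse exists. Back-substitute:
1 = 43 − 3·14
1 = −3·143 + 10·43
1 = 10·472 − 33·143
1 = −33·2503 + 175·472
1 = 175·5478 − 383·2503
Hence 2503⁻¹ ≡ -383 ≡ 5095 (mod 5478).

5095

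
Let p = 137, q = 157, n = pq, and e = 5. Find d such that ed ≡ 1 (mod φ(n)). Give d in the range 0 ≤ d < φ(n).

φ(n) = (p−1)(q−1) = 136·156 = 21216.
Need d with 5·d ≡ 1 (mod 21216). Apply the extended Euclidean algorithm:
21216 = 4243·5 + 1
5 = 5·1 + 0
Back-substitute:
1 = 21216 − 4243·5
So 5·(-4243) ≡ 1 (mod 21216), hence d ≡ -4243 ≡ 16973 (mod 21216).

16973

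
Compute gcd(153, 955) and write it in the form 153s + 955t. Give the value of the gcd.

Euclidean algorithm:
955 = 6·153 + 37
153 = 4·37 + 5
37 = 7·5 + 2
5 = 2·2 + 1
2 = 2·1 + 0
gcd(153, 955) = 1.
Express as a combination:
1 = 5 − 2·2
1 = −2·37 + 15·5
1 = 15·153 − 62·37
1 = −62·955 + 387·153
So 1 = (-62)·955 + (387)·153.

1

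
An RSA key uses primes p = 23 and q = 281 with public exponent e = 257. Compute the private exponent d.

5393

φ(n) = (p−1)(q−1) = 22·280 = 6160.
Need d with 257·d ≡ 1 (mod 6160). Apply the extended Euclidean algorithm:
6160 = 23·257 + 249
257 = 1·249 + 8
249 = 31·8 + 1
8 = 8·1 + 0
Back-substitute:
1 = 249 − 31·8
1 = −31·257 + 32·249
1 = 32·6160 − 767·257
So 257·(-767) ≡ 1 (mod 6160), hence d ≡ -767 ≡ 5393 (mod 6160).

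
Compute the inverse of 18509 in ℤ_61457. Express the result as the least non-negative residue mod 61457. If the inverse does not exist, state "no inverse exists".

17608

gcd(61457, 18509) by repeated division:
61457 = 3*18509 + 5930
18509 = 3*5930 + 719
5930 = 8*719 + 178
719 = 4*178 + 7
178 = 25*7 + 3
7 = 2*3 + 1
3 = 3*1 + 0
gcd = 1, so the inverse exists. Back-substitute:
1 = 7 − 2·3
1 = −2·178 + 51·7
1 = 51·719 − 206·178
1 = −206·5930 + 1699·719
1 = 1699·18509 − 5303·5930
1 = −5303·61457 + 17608·18509
So 18509·17608 ≡ 1 (mod 61457).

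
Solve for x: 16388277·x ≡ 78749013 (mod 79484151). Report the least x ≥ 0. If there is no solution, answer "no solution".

First find gcd(16388277, 79484151):
79484151 = 4×16388277 + 13931043
16388277 = 1×13931043 + 2457234
13931043 = 5×2457234 + 1644873
2457234 = 1×1644873 + 812361
1644873 = 2×812361 + 20151
812361 = 40×20151 + 6321
20151 = 3×6321 + 1188
6321 = 5×1188 + 381
1188 = 3×381 + 45
381 = 8×45 + 21
45 = 2×21 + 3
21 = 7×3 + 0
gcd = 3 and 3 | 78749013, so solutions exist. Divide through by 3: 5462759x ≡ 26249671 (mod 26494717).
Now find 5462759⁻¹ mod 26494717:
26494717 = 4·5462759 + 4643681
5462759 = 1·4643681 + 819078
4643681 = 5·819078 + 548291
819078 = 1·548291 + 270787
548291 = 2·270787 + 6717
270787 = 40·6717 + 2107
6717 = 3·2107 + 396
2107 = 5·396 + 127
396 = 3·127 + 15
127 = 8·15 + 7
15 = 2·7 + 1
7 = 7·1 + 0
Back-substitute:
1 = 15 − 2·7
1 = −2·127 + 17·15
1 = 17·396 − 53·127
1 = −53·2107 + 282·396
1 = 282·6717 − 899·2107
1 = −899·270787 + 36242·6717
1 = 36242·548291 − 73383·270787
1 = −73383·819078 + 109625·548291
1 = 109625·4643681 − 621508·819078
1 = −621508·5462759 + 731133·4643681
1 = 731133·26494717 − 3546040·5462759
So 5462759·(-3546040) ≡ 1 (mod 26494717), i.e. 5462759⁻¹ ≡ 22948677.
Then x ≡ 22948677·26249671 ≡ 22179108 (mod 26494717); the smallest non-negative solution is x = 22179108.

22179108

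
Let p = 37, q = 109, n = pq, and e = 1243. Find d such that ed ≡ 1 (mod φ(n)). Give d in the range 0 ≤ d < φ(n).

3619

φ(n) = (p−1)(q−1) = 36·108 = 3888.
Need d with 1243·d ≡ 1 (mod 3888). Apply the extended Euclidean algorithm:
3888 = 3·1243 + 159
1243 = 7·159 + 130
159 = 1·130 + 29
130 = 4·29 + 14
29 = 2·14 + 1
14 = 14·1 + 0
Back-substitute:
1 = 29 − 2·14
1 = −2·130 + 9·29
1 = 9·159 − 11·130
1 = −11·1243 + 86·159
1 = 86·3888 − 269·1243
So 1243·(-269) ≡ 1 (mod 3888), hence d ≡ -269 ≡ 3619 (mod 3888).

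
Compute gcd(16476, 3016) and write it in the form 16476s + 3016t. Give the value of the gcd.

Apply Euclid's algorithm to 16476 and 3016:
16476 = 5*3016 + 1396
3016 = 2*1396 + 224
1396 = 6*224 + 52
224 = 4*52 + 16
52 = 3*16 + 4
16 = 4*4 + 0
gcd(16476, 3016) = 4.
Working backward:
4 = 52 − 3·16
4 = −3·224 + 13·52
4 = 13·1396 − 81·224
4 = −81·3016 + 175·1396
4 = 175·16476 − 956·3016
So 4 = (175)·16476 + (-956)·3016.

4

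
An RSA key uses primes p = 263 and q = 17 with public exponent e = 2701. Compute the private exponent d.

3461

φ(n) = (p−1)(q−1) = 262·16 = 4192.
Need d with 2701·d ≡ 1 (mod 4192). Apply the extended Euclidean algorithm:
4192 = 1·2701 + 1491
2701 = 1·1491 + 1210
1491 = 1·1210 + 281
1210 = 4·281 + 86
281 = 3·86 + 23
86 = 3·23 + 17
23 = 1·17 + 6
17 = 2·6 + 5
6 = 1·5 + 1
5 = 5·1 + 0
Back-substitute:
1 = 6 − 5
1 = −17 + 3·6
1 = 3·23 − 4·17
1 = −4·86 + 15·23
1 = 15·281 − 49·86
1 = −49·1210 + 211·281
1 = 211·1491 − 260·1210
1 = −260·2701 + 471·1491
1 = 471·4192 − 731·2701
So 2701·(-731) ≡ 1 (mod 4192), hence d ≡ -731 ≡ 3461 (mod 4192).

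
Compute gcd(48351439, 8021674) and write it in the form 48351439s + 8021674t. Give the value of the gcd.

Euclidean algorithm:
48351439 = 6×8021674 + 221395
8021674 = 36×221395 + 51454
221395 = 4×51454 + 15579
51454 = 3×15579 + 4717
15579 = 3×4717 + 1428
4717 = 3×1428 + 433
1428 = 3×433 + 129
433 = 3×129 + 46
129 = 2×46 + 37
46 = 1×37 + 9
37 = 4×9 + 1
9 = 9×1 + 0
gcd(48351439, 8021674) = 1.
Back-substituting:
1 = 37 − 4·9
1 = −4·46 + 5·37
1 = 5·129 − 14·46
1 = −14·433 + 47·129
1 = 47·1428 − 155·433
1 = −155·4717 + 512·1428
1 = 512·15579 − 1691·4717
1 = −1691·51454 + 5585·15579
1 = 5585·221395 − 24031·51454
1 = −24031·8021674 + 870701·221395
1 = 870701·48351439 − 5248237·8021674
So 1 = (870701)·48351439 + (-5248237)·8021674.

1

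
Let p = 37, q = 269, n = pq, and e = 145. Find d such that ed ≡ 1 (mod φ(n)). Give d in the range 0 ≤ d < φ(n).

865

φ(n) = (p−1)(q−1) = 36·268 = 9648.
Need d with 145·d ≡ 1 (mod 9648). Apply the extended Euclidean algorithm:
9648 = 66*145 + 78
145 = 1*78 + 67
78 = 1*67 + 11
67 = 6*11 + 1
11 = 11*1 + 0
Back-substitute:
1 = 67 − 6·11
1 = −6·78 + 7·67
1 = 7·145 − 13·78
1 = −13·9648 + 865·145
So 145·865 ≡ 1 (mod 9648), hence d = 865.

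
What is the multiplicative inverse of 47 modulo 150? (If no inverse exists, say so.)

83

Extended Euclidean algorithm:
150 = 3*47 + 9
47 = 5*9 + 2
9 = 4*2 + 1
2 = 2*1 + 0
The gcd is 1. Working backward:
1 = 9 − 4·2
1 = −4·47 + 21·9
1 = 21·150 − 67·47
So 47·(-67) ≡ 1 (mod 150), and -67 ≡ 83 (mod 150).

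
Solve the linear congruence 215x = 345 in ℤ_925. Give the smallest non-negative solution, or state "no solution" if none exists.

178

First find gcd(215, 925):
925 = 4×215 + 65
215 = 3×65 + 20
65 = 3×20 + 5
20 = 4×5 + 0
gcd = 5 and 5 | 345, so solutions exist. Divide through by 5: 43x ≡ 69 (mod 185).
Now find 43⁻¹ mod 185:
185 = 4*43 + 13
43 = 3*13 + 4
13 = 3*4 + 1
4 = 4*1 + 0
Back-substitute:
1 = 13 − 3·4
1 = −3·43 + 10·13
1 = 10·185 − 43·43
So 43·(-43) ≡ 1 (mod 185), i.e. 43⁻¹ ≡ 142.
Then x ≡ 142·69 ≡ 178 (mod 185); the smallest non-negative solution is x = 178.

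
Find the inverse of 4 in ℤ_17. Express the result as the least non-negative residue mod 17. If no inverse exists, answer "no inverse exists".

gcd(17, 4) by repeated division:
17 = 4·4 + 1
4 = 4·1 + 0
Since gcd(4, 17) = 1, back-substitute to write 1 as a combination:
1 = 17 − 4·4
Thus 4·(-4) ≡ 1 (mod 17); reducing, -4 mod 17 = 13.

13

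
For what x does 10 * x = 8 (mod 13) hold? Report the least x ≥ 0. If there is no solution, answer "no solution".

First find gcd(10, 13):
13 = 1·10 + 3
10 = 3·3 + 1
3 = 3·1 + 0
gcd = 1, so a unique solution mod 13 exists.
Back-substitute for the Bézout coefficients:
1 = 10 − 3·3
1 = −3·13 + 4·10
So 10·(4) ≡ 1 (mod 13), giving 10⁻¹ ≡ 4.
x ≡ 10⁻¹·8 ≡ 4·8 ≡ 6 (mod 13).

6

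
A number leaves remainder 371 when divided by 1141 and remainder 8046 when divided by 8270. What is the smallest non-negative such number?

5151986

Write x = 371 + 1141·k. Then 1141·k ≡ 8046 − 371 ≡ 7675 (mod 8270).
Need 1141⁻¹ mod 8270. Extended Euclid on (8270, 1141):
8270 = 7×1141 + 283
1141 = 4×283 + 9
283 = 31×9 + 4
9 = 2×4 + 1
4 = 4×1 + 0
Back-substitute:
1 = 9 − 2·4
1 = −2·283 + 63·9
1 = 63·1141 − 254·283
1 = −254·8270 + 1841·1141
1141⁻¹ ≡ 1841 (mod 8270), so k ≡ 1841·7675 ≡ 4515 (mod 8270).
x = 371 + 1141·4515 = 5151986.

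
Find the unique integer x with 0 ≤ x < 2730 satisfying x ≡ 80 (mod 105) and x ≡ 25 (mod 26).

2495

Write x = 80 + 105·k. Then 105·k ≡ 25 − 80 ≡ 23 (mod 26).
Need 105⁻¹ mod 26. Extended Euclid on (26, 1):
26 = 26×1 + 0
105⁻¹ ≡ 1 (mod 26), so k ≡ 1·23 ≡ 23 (mod 26).
x = 80 + 105·23 = 2495.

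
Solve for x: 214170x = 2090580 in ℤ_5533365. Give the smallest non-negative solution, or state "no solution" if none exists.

255686

First find gcd(214170, 5533365):
5533365 = 25×214170 + 179115
214170 = 1×179115 + 35055
179115 = 5×35055 + 3840
35055 = 9×3840 + 495
3840 = 7×495 + 375
495 = 1×375 + 120
375 = 3×120 + 15
120 = 8×15 + 0
gcd = 15 and 15 | 2090580, so solutions exist. Divide through by 15: 14278x ≡ 139372 (mod 368891).
Now find 14278⁻¹ mod 368891:
368891 = 25·14278 + 11941
14278 = 1·11941 + 2337
11941 = 5·2337 + 256
2337 = 9·256 + 33
256 = 7·33 + 25
33 = 1·25 + 8
25 = 3·8 + 1
8 = 8·1 + 0
Back-substitute:
1 = 25 − 3·8
1 = −3·33 + 4·25
1 = 4·256 − 31·33
1 = −31·2337 + 283·256
1 = 283·11941 − 1446·2337
1 = −1446·14278 + 1729·11941
1 = 1729·368891 − 44671·14278
So 14278·(-44671) ≡ 1 (mod 368891), i.e. 14278⁻¹ ≡ 324220.
Then x ≡ 324220·139372 ≡ 255686 (mod 368891); the smallest non-negative solution is x = 255686.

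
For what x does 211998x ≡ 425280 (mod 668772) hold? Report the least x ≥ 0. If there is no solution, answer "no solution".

29974

First find gcd(211998, 668772):
668772 = 3·211998 + 32778
211998 = 6·32778 + 15330
32778 = 2·15330 + 2118
15330 = 7·2118 + 504
2118 = 4·504 + 102
504 = 4·102 + 96
102 = 1·96 + 6
96 = 16·6 + 0
gcd = 6 and 6 | 425280, so solutions exist. Divide through by 6: 35333x ≡ 70880 (mod 111462).
Now find 35333⁻¹ mod 111462:
111462 = 3×35333 + 5463
35333 = 6×5463 + 2555
5463 = 2×2555 + 353
2555 = 7×353 + 84
353 = 4×84 + 17
84 = 4×17 + 16
17 = 1×16 + 1
16 = 16×1 + 0
Back-substitute:
1 = 17 − 16
1 = −84 + 5·17
1 = 5·353 − 21·84
1 = −21·2555 + 152·353
1 = 152·5463 − 325·2555
1 = −325·35333 + 2102·5463
1 = 2102·111462 − 6631·35333
So 35333·(-6631) ≡ 1 (mod 111462), i.e. 35333⁻¹ ≡ 104831.
Then x ≡ 104831·70880 ≡ 29974 (mod 111462); the smallest non-negative solution is x = 29974.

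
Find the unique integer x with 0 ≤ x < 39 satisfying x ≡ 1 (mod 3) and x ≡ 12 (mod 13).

25

Write x = 1 + 3·k. Then 3·k ≡ 12 − 1 ≡ 11 (mod 13).
Need 3⁻¹ mod 13. Extended Euclid on (13, 3):
13 = 4×3 + 1
3 = 3×1 + 0
Back-substitute:
1 = 13 − 4·3
3⁻¹ ≡ 9 (mod 13), so k ≡ 9·11 ≡ 8 (mod 13).
x = 1 + 3·8 = 25.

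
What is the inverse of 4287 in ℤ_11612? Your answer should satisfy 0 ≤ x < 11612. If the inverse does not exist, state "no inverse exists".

8795

Run Euclid on (11612, 4287):
11612 = 2*4287 + 3038
4287 = 1*3038 + 1249
3038 = 2*1249 + 540
1249 = 2*540 + 169
540 = 3*169 + 33
169 = 5*33 + 4
33 = 8*4 + 1
4 = 4*1 + 0
Since gcd(4287, 11612) = 1, back-substitute to write 1 as a combination:
1 = 33 − 8·4
1 = −8·169 + 41·33
1 = 41·540 − 131·169
1 = −131·1249 + 303·540
1 = 303·3038 − 737·1249
1 = −737·4287 + 1040·3038
1 = 1040·11612 − 2817·4287
So 4287·(-2817) ≡ 1 (mod 11612), and -2817 ≡ 8795 (mod 11612).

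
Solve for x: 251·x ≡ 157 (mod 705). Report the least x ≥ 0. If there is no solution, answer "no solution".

First find gcd(251, 705):
705 = 2·251 + 203
251 = 1·203 + 48
203 = 4·48 + 11
48 = 4·11 + 4
11 = 2·4 + 3
4 = 1·3 + 1
3 = 3·1 + 0
gcd = 1, so a unique solution mod 705 exists.
Back-substitute for the Bézout coefficients:
1 = 4 − 3
1 = −11 + 3·4
1 = 3·48 − 13·11
1 = −13·203 + 55·48
1 = 55·251 − 68·203
1 = −68·705 + 191·251
So 251·(191) ≡ 1 (mod 705), giving 251⁻¹ ≡ 191.
x ≡ 251⁻¹·157 ≡ 191·157 ≡ 377 (mod 705).

377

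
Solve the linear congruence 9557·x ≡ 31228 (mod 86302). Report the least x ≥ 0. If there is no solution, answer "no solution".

68308

First find gcd(9557, 86302):
86302 = 9×9557 + 289
9557 = 33×289 + 20
289 = 14×20 + 9
20 = 2×9 + 2
9 = 4×2 + 1
2 = 2×1 + 0
gcd = 1, so a unique solution mod 86302 exists.
Back-substitute for the Bézout coefficients:
1 = 9 − 4·2
1 = −4·20 + 9·9
1 = 9·289 − 130·20
1 = −130·9557 + 4299·289
1 = 4299·86302 − 38821·9557
So 9557·(-38821) ≡ 1 (mod 86302), giving 9557⁻¹ ≡ 47481.
x ≡ 9557⁻¹·31228 ≡ 47481·31228 ≡ 68308 (mod 86302).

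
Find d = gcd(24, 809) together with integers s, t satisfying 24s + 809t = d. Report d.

1

Apply Euclid's algorithm to 809 and 24:
809 = 33·24 + 17
24 = 1·17 + 7
17 = 2·7 + 3
7 = 2·3 + 1
3 = 3·1 + 0
gcd(24, 809) = 1.
Back-substituting:
1 = 7 − 2·3
1 = −2·17 + 5·7
1 = 5·24 − 7·17
1 = −7·809 + 236·24
So 1 = (-7)·809 + (236)·24.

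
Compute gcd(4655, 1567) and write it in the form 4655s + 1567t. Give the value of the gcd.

Repeated division:
4655 = 2×1567 + 1521
1567 = 1×1521 + 46
1521 = 33×46 + 3
46 = 15×3 + 1
3 = 3×1 + 0
gcd(4655, 1567) = 1.
Express as a combination:
1 = 46 − 15·3
1 = −15·1521 + 496·46
1 = 496·1567 − 511·1521
1 = −511·4655 + 1518·1567
So 1 = (-511)·4655 + (1518)·1567.

1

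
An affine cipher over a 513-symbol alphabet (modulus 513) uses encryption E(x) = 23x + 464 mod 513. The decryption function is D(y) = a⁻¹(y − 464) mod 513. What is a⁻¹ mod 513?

Run Euclid on (513, 23):
513 = 22·23 + 7
23 = 3·7 + 2
7 = 3·2 + 1
2 = 2·1 + 0
gcd = 1, so the inverse exists. Back-substitute:
1 = 7 − 3·2
1 = −3·23 + 10·7
1 = 10·513 − 223·23
Thus 23·(-223) ≡ 1 (mod 513); reducing, -223 mod 513 = 290.

290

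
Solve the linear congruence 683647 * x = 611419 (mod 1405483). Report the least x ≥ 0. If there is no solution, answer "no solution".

11193

First find gcd(683647, 1405483):
1405483 = 2×683647 + 38189
683647 = 17×38189 + 34434
38189 = 1×34434 + 3755
34434 = 9×3755 + 639
3755 = 5×639 + 560
639 = 1×560 + 79
560 = 7×79 + 7
79 = 11×7 + 2
7 = 3×2 + 1
2 = 2×1 + 0
gcd = 1, so a unique solution mod 1405483 exists.
Back-substitute for the Bézout coefficients:
1 = 7 − 3·2
1 = −3·79 + 34·7
1 = 34·560 − 241·79
1 = −241·639 + 275·560
1 = 275·3755 − 1616·639
1 = −1616·34434 + 14819·3755
1 = 14819·38189 − 16435·34434
1 = −16435·683647 + 294214·38189
1 = 294214·1405483 − 604863·683647
So 683647·(-604863) ≡ 1 (mod 1405483), giving 683647⁻¹ ≡ 800620.
x ≡ 683647⁻¹·611419 ≡ 800620·611419 ≡ 11193 (mod 1405483).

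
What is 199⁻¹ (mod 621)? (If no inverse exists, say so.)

181

Run Euclid on (621, 199):
621 = 3·199 + 24
199 = 8·24 + 7
24 = 3·7 + 3
7 = 2·3 + 1
3 = 3·1 + 0
gcd = 1, so the inverse exists. Back-substitute:
1 = 7 − 2·3
1 = −2·24 + 7·7
1 = 7·199 − 58·24
1 = −58·621 + 181·199
So 199·181 ≡ 1 (mod 621).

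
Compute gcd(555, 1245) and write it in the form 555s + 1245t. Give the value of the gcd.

15

Repeated division:
1245 = 2*555 + 135
555 = 4*135 + 15
135 = 9*15 + 0
gcd(555, 1245) = 15.
Express as a combination:
15 = 555 − 4·135
15 = −4·1245 + 9·555
So 15 = (-4)·1245 + (9)·555.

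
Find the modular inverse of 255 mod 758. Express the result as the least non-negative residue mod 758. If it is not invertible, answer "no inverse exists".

Extended Euclidean algorithm:
758 = 2·255 + 248
255 = 1·248 + 7
248 = 35·7 + 3
7 = 2·3 + 1
3 = 3·1 + 0
Since gcd(255, 758) = 1, back-substitute to write 1 as a combination:
1 = 7 − 2·3
1 = −2·248 + 71·7
1 = 71·255 − 73·248
1 = −73·758 + 217·255
So 255·217 ≡ 1 (mod 758).

217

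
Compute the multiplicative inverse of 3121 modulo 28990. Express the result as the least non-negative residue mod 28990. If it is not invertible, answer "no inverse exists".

3121

Extended Euclidean algorithm:
28990 = 9·3121 + 901
3121 = 3·901 + 418
901 = 2·418 + 65
418 = 6·65 + 28
65 = 2·28 + 9
28 = 3·9 + 1
9 = 9·1 + 0
Since gcd(3121, 28990) = 1, back-substitute to write 1 as a combination:
1 = 28 − 3·9
1 = −3·65 + 7·28
1 = 7·418 − 45·65
1 = −45·901 + 97·418
1 = 97·3121 − 336·901
1 = −336·28990 + 3121·3121
So 3121·3121 ≡ 1 (mod 28990).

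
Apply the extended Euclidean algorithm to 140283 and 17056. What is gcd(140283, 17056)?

Repeated division:
140283 = 8·17056 + 3835
17056 = 4·3835 + 1716
3835 = 2·1716 + 403
1716 = 4·403 + 104
403 = 3·104 + 91
104 = 1·91 + 13
91 = 7·13 + 0
gcd(140283, 17056) = 13.
Working backward:
13 = 104 − 91
13 = −403 + 4·104
13 = 4·1716 − 17·403
13 = −17·3835 + 38·1716
13 = 38·17056 − 169·3835
13 = −169·140283 + 1390·17056
So 13 = (-169)·140283 + (1390)·17056.

13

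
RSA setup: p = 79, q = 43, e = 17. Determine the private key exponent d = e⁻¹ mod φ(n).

φ(n) = (p−1)(q−1) = 78·42 = 3276.
Need d with 17·d ≡ 1 (mod 3276). Apply the extended Euclidean algorithm:
3276 = 192×17 + 12
17 = 1×12 + 5
12 = 2×5 + 2
5 = 2×2 + 1
2 = 2×1 + 0
Back-substitute:
1 = 5 − 2·2
1 = −2·12 + 5·5
1 = 5·17 − 7·12
1 = −7·3276 + 1349·17
So 17·1349 ≡ 1 (mod 3276), hence d = 1349.

1349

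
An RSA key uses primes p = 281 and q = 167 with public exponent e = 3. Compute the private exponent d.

30987

φ(n) = (p−1)(q−1) = 280·166 = 46480.
Need d with 3·d ≡ 1 (mod 46480). Apply the extended Euclidean algorithm:
46480 = 15493·3 + 1
3 = 3·1 + 0
Back-substitute:
1 = 46480 − 15493·3
So 3·(-15493) ≡ 1 (mod 46480), hence d ≡ -15493 ≡ 30987 (mod 46480).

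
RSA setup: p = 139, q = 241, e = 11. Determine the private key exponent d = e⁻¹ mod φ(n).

φ(n) = (p−1)(q−1) = 138·240 = 33120.
Need d with 11·d ≡ 1 (mod 33120). Apply the extended Euclidean algorithm:
33120 = 3010·11 + 10
11 = 1·10 + 1
10 = 10·1 + 0
Back-substitute:
1 = 11 − 10
1 = −33120 + 3011·11
So 11·3011 ≡ 1 (mod 33120), hence d = 3011.

3011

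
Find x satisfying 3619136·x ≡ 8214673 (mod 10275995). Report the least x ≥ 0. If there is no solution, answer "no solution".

First find gcd(3619136, 10275995):
10275995 = 2*3619136 + 3037723
3619136 = 1*3037723 + 581413
3037723 = 5*581413 + 130658
581413 = 4*130658 + 58781
130658 = 2*58781 + 13096
58781 = 4*13096 + 6397
13096 = 2*6397 + 302
6397 = 21*302 + 55
302 = 5*55 + 27
55 = 2*27 + 1
27 = 27*1 + 0
gcd = 1, so a unique solution mod 10275995 exists.
Back-substitute for the Bézout coefficients:
1 = 55 − 2·27
1 = −2·302 + 11·55
1 = 11·6397 − 233·302
1 = −233·13096 + 477·6397
1 = 477·58781 − 2141·13096
1 = −2141·130658 + 4759·58781
1 = 4759·581413 − 21177·130658
1 = −21177·3037723 + 110644·581413
1 = 110644·3619136 − 131821·3037723
1 = −131821·10275995 + 374286·3619136
So 3619136·(374286) ≡ 1 (mod 10275995), giving 3619136⁻¹ ≡ 374286.
x ≡ 3619136⁻¹·8214673 ≡ 374286·8214673 ≡ 8014503 (mod 10275995).

8014503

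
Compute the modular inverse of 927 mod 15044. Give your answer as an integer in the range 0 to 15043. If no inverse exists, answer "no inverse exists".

Run Euclid on (15044, 927):
15044 = 16×927 + 212
927 = 4×212 + 79
212 = 2×79 + 54
79 = 1×54 + 25
54 = 2×25 + 4
25 = 6×4 + 1
4 = 4×1 + 0
Since gcd(927, 15044) = 1, back-substitute to write 1 as a combination:
1 = 25 − 6·4
1 = −6·54 + 13·25
1 = 13·79 − 19·54
1 = −19·212 + 51·79
1 = 51·927 − 223·212
1 = −223·15044 + 3619·927
So 927·3619 ≡ 1 (mod 15044).

3619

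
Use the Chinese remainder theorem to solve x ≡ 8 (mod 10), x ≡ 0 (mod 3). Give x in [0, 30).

Write x = 8 + 10·k. Then 10·k ≡ 0 − 8 ≡ 1 (mod 3).
Need 10⁻¹ mod 3. Extended Euclid on (3, 1):
3 = 3*1 + 0
10⁻¹ ≡ 1 (mod 3), so k ≡ 1·1 ≡ 1 (mod 3).
x = 8 + 10·1 = 18.

18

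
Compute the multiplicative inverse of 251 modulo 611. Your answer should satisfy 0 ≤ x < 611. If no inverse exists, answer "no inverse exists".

gcd(611, 251) by repeated division:
611 = 2×251 + 109
251 = 2×109 + 33
109 = 3×33 + 10
33 = 3×10 + 3
10 = 3×3 + 1
3 = 3×1 + 0
gcd = 1, so the inverse exists. Back-substitute:
1 = 10 − 3·3
1 = −3·33 + 10·10
1 = 10·109 − 33·33
1 = −33·251 + 76·109
1 = 76·611 − 185·251
Thus 251·(-185) ≡ 1 (mod 611); reducing, -185 mod 611 = 426.

426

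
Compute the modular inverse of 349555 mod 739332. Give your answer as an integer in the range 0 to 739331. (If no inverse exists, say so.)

Run Euclid on (739332, 349555):
739332 = 2·349555 + 40222
349555 = 8·40222 + 27779
40222 = 1·27779 + 12443
27779 = 2·12443 + 2893
12443 = 4·2893 + 871
2893 = 3·871 + 280
871 = 3·280 + 31
280 = 9·31 + 1
31 = 31·1 + 0
Since gcd(349555, 739332) = 1, back-substitute to write 1 as a combination:
1 = 280 − 9·31
1 = −9·871 + 28·280
1 = 28·2893 − 93·871
1 = −93·12443 + 400·2893
1 = 400·27779 − 893·12443
1 = −893·40222 + 1293·27779
1 = 1293·349555 − 11237·40222
1 = −11237·739332 + 23767·349555
So 349555·23767 ≡ 1 (mod 739332).

23767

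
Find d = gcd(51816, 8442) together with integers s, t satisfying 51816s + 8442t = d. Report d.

Euclidean algorithm:
51816 = 6*8442 + 1164
8442 = 7*1164 + 294
1164 = 3*294 + 282
294 = 1*282 + 12
282 = 23*12 + 6
12 = 2*6 + 0
gcd(51816, 8442) = 6.
Back-substituting:
6 = 282 − 23·12
6 = −23·294 + 24·282
6 = 24·1164 − 95·294
6 = −95·8442 + 689·1164
6 = 689·51816 − 4229·8442
So 6 = (689)·51816 + (-4229)·8442.

6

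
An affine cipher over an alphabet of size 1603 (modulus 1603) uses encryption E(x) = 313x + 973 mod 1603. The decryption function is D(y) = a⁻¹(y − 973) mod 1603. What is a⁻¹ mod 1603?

Run Euclid on (1603, 313):
1603 = 5·313 + 38
313 = 8·38 + 9
38 = 4·9 + 2
9 = 4·2 + 1
2 = 2·1 + 0
gcd = 1, so the inverse exists. Back-substitute:
1 = 9 − 4·2
1 = −4·38 + 17·9
1 = 17·313 − 140·38
1 = −140·1603 + 717·313
So 313·717 ≡ 1 (mod 1603).

717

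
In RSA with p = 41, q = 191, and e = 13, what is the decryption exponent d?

4677

φ(n) = (p−1)(q−1) = 40·190 = 7600.
Need d with 13·d ≡ 1 (mod 7600). Apply the extended Euclidean algorithm:
7600 = 584*13 + 8
13 = 1*8 + 5
8 = 1*5 + 3
5 = 1*3 + 2
3 = 1*2 + 1
2 = 2*1 + 0
Back-substitute:
1 = 3 − 2
1 = −5 + 2·3
1 = 2·8 − 3·5
1 = −3·13 + 5·8
1 = 5·7600 − 2923·13
So 13·(-2923) ≡ 1 (mod 7600), hence d ≡ -2923 ≡ 4677 (mod 7600).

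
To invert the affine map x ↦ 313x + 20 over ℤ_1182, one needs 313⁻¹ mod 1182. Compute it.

Run Euclid on (1182, 313):
1182 = 3·313 + 243
313 = 1·243 + 70
243 = 3·70 + 33
70 = 2·33 + 4
33 = 8·4 + 1
4 = 4·1 + 0
The gcd is 1. Working backward:
1 = 33 − 8·4
1 = −8·70 + 17·33
1 = 17·243 − 59·70
1 = −59·313 + 76·243
1 = 76·1182 − 287·313
So 313·(-287) ≡ 1 (mod 1182), and -287 ≡ 895 (mod 1182).

895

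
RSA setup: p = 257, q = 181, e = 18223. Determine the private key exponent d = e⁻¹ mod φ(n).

φ(n) = (p−1)(q−1) = 256·180 = 46080.
Need d with 18223·d ≡ 1 (mod 46080). Apply the extended Euclidean algorithm:
46080 = 2*18223 + 9634
18223 = 1*9634 + 8589
9634 = 1*8589 + 1045
8589 = 8*1045 + 229
1045 = 4*229 + 129
229 = 1*129 + 100
129 = 1*100 + 29
100 = 3*29 + 13
29 = 2*13 + 3
13 = 4*3 + 1
3 = 3*1 + 0
Back-substitute:
1 = 13 − 4·3
1 = −4·29 + 9·13
1 = 9·100 − 31·29
1 = −31·129 + 40·100
1 = 40·229 − 71·129
1 = −71·1045 + 324·229
1 = 324·8589 − 2663·1045
1 = −2663·9634 + 2987·8589
1 = 2987·18223 − 5650·9634
1 = −5650·46080 + 14287·18223
So 18223·14287 ≡ 1 (mod 46080), hence d = 14287.

14287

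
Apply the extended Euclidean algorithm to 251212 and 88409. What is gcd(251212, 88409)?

1

Apply Euclid's algorithm to 251212 and 88409:
251212 = 2×88409 + 74394
88409 = 1×74394 + 14015
74394 = 5×14015 + 4319
14015 = 3×4319 + 1058
4319 = 4×1058 + 87
1058 = 12×87 + 14
87 = 6×14 + 3
14 = 4×3 + 2
3 = 1×2 + 1
2 = 2×1 + 0
gcd(251212, 88409) = 1.
Back-substituting:
1 = 3 − 2
1 = −14 + 5·3
1 = 5·87 − 31·14
1 = −31·1058 + 377·87
1 = 377·4319 − 1539·1058
1 = −1539·14015 + 4994·4319
1 = 4994·74394 − 26509·14015
1 = −26509·88409 + 31503·74394
1 = 31503·251212 − 89515·88409
So 1 = (31503)·251212 + (-89515)·88409.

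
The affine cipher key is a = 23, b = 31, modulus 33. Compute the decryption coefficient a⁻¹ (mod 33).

23

Extended Euclidean algorithm:
33 = 1·23 + 10
23 = 2·10 + 3
10 = 3·3 + 1
3 = 3·1 + 0
gcd = 1, so the inverse exists. Back-substitute:
1 = 10 − 3·3
1 = −3·23 + 7·10
1 = 7·33 − 10·23
So 23·(-10) ≡ 1 (mod 33), and -10 ≡ 23 (mod 33).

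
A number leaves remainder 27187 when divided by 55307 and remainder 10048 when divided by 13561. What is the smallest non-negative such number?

Write x = 27187 + 55307·k. Then 55307·k ≡ 10048 − 27187 ≡ 9983 (mod 13561).
Need 55307⁻¹ mod 13561. Extended Euclid on (13561, 1063):
13561 = 12×1063 + 805
1063 = 1×805 + 258
805 = 3×258 + 31
258 = 8×31 + 10
31 = 3×10 + 1
10 = 10×1 + 0
Back-substitute:
1 = 31 − 3·10
1 = −3·258 + 25·31
1 = 25·805 − 78·258
1 = −78·1063 + 103·805
1 = 103·13561 − 1314·1063
55307⁻¹ ≡ 12247 (mod 13561), so k ≡ 12247·9983 ≡ 9386 (mod 13561).
x = 27187 + 55307·9386 = 519138689.

519138689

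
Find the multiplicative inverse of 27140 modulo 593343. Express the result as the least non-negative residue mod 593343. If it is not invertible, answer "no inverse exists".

193547

gcd(593343, 27140) by repeated division:
593343 = 21*27140 + 23403
27140 = 1*23403 + 3737
23403 = 6*3737 + 981
3737 = 3*981 + 794
981 = 1*794 + 187
794 = 4*187 + 46
187 = 4*46 + 3
46 = 15*3 + 1
3 = 3*1 + 0
Since gcd(27140, 593343) = 1, back-substitute to write 1 as a combination:
1 = 46 − 15·3
1 = −15·187 + 61·46
1 = 61·794 − 259·187
1 = −259·981 + 320·794
1 = 320·3737 − 1219·981
1 = −1219·23403 + 7634·3737
1 = 7634·27140 − 8853·23403
1 = −8853·593343 + 193547·27140
So 27140·193547 ≡ 1 (mod 593343).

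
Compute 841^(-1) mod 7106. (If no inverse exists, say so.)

3177

gcd(7106, 841) by repeated division:
7106 = 8*841 + 378
841 = 2*378 + 85
378 = 4*85 + 38
85 = 2*38 + 9
38 = 4*9 + 2
9 = 4*2 + 1
2 = 2*1 + 0
The gcd is 1. Working backward:
1 = 9 − 4·2
1 = −4·38 + 17·9
1 = 17·85 − 38·38
1 = −38·378 + 169·85
1 = 169·841 − 376·378
1 = −376·7106 + 3177·841
So 841·3177 ≡ 1 (mod 7106).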